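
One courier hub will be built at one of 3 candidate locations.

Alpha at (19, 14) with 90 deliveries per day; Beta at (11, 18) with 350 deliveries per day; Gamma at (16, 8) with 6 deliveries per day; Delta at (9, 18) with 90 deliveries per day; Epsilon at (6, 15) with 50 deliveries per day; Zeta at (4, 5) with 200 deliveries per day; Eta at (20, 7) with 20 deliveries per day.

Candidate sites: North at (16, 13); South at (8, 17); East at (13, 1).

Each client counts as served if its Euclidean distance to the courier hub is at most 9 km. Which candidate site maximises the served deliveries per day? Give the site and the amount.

Coverage radius r = 9 km; a point is covered iff (Δx)²+(Δy)² ≤ 9² = 81.
  North (16, 13): covers {Alpha, Beta, Gamma, Delta, Eta} → 556
  South (8, 17): covers {Beta, Delta, Epsilon} → 490
  East (13, 1): covers {Gamma} → 6
Maximum coverage at North: 556 deliveries per day.

North, covering 556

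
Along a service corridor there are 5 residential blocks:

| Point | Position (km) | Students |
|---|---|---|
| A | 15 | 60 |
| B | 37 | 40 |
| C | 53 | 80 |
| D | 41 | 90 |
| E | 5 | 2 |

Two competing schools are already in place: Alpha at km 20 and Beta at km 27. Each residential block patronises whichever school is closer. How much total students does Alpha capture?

62

The indifferent point is the midpoint (20+27)/2 = 23.5; residential blocks left of it (closer to Alpha at 20) go to Alpha, those right go to Beta.
  E at 5 (w=2) → Alpha
  A at 15 (w=60) → Alpha
  B at 37 (w=40) → Beta
  D at 41 (w=90) → Beta
  C at 53 (w=80) → Beta
Alpha captures 62; Beta captures 210.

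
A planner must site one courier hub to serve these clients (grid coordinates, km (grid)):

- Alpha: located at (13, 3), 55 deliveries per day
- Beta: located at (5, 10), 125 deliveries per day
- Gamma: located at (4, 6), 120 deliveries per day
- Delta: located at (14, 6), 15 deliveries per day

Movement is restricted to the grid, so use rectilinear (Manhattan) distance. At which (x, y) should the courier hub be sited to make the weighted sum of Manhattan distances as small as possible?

(5, 6)

Manhattan distance separates: Σwᵢ(|x−xᵢ|+|y−yᵢ|) = Σwᵢ|x−xᵢ| + Σwᵢ|y−yᵢ|, so x and y are optimised independently as 1-D weighted medians.
Total weight W = 315; half = 157.5.
x-coordinate, sorted with cumulative weight:
  x=4 (Gamma, w=120) cum 120
  x=5 (Beta, w=125) cum 245  ← median
  x=13 (Alpha, w=55) cum 300
  x=14 (Delta, w=15) cum 315
⇒ x* = 5
y-coordinate, sorted with cumulative weight:
  y=3 (Alpha, w=55) cum 55
  y=6 (Gamma, w=120) cum 175  ← median
  y=6 (Delta, w=15) cum 190
  y=10 (Beta, w=125) cum 315
⇒ y* = 6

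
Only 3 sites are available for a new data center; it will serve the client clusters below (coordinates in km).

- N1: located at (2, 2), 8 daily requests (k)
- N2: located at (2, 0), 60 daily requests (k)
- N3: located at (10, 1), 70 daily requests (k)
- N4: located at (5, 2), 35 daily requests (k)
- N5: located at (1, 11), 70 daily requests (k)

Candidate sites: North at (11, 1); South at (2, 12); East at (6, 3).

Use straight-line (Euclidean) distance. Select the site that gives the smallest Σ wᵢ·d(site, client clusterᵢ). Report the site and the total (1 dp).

Total weighted distance at each candidate:
  North (11, 1): total = 1888.6
  South (2, 12): total = 2216.5
  East (6, 3): total = 1355.9
Minimum is at East with total 1355.9 km.

East, total 1355.9 km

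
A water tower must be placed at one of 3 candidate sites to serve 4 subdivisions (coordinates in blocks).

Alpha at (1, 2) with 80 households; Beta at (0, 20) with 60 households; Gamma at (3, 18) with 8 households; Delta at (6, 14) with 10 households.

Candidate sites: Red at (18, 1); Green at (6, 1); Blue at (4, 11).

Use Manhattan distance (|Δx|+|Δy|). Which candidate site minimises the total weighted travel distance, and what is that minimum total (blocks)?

Total weighted distance at each candidate:
  Red (18, 1): total = 4166
  Green (6, 1): total = 2270
  Blue (4, 11): total = 1854
Minimum is at Blue with total 1854 blocks.

Blue, total 1854 blocks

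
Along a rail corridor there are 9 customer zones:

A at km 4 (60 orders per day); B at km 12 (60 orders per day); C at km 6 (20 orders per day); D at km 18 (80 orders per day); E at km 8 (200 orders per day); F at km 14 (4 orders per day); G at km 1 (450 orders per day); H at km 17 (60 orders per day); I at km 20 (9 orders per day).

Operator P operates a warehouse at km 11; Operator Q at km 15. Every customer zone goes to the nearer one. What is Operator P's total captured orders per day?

The indifferent point is the midpoint (11+15)/2 = 13; customer zones left of it (closer to Operator P at 11) go to Operator P, those right go to Operator Q.
  G at 1 (w=450) → Operator P
  A at 4 (w=60) → Operator P
  C at 6 (w=20) → Operator P
  E at 8 (w=200) → Operator P
  B at 12 (w=60) → Operator P
  F at 14 (w=4) → Operator Q
  H at 17 (w=60) → Operator Q
  D at 18 (w=80) → Operator Q
  I at 20 (w=9) → Operator Q
Operator P captures 790; Operator Q captures 153.

790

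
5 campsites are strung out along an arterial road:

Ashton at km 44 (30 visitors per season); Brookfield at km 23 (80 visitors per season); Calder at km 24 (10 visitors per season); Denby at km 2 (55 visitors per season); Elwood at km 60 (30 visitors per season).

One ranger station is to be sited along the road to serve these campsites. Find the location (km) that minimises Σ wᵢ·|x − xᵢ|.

x = 23

For a sum of weighted absolute distances on a line, the optimum is the weighted median (not the mean). Total weight W = 205; half-weight = 102.5.
Sort by position and accumulate weight:
  km 2 (Denby, w=55) → cum 55
  km 23 (Brookfield, w=80) → cum 135  ≥ 102.5 → median here
  km 24 (Calder, w=10) → cum 145
  km 44 (Ashton, w=30) → cum 175
  km 60 (Elwood, w=30) → cum 205
Optimal location: km 23.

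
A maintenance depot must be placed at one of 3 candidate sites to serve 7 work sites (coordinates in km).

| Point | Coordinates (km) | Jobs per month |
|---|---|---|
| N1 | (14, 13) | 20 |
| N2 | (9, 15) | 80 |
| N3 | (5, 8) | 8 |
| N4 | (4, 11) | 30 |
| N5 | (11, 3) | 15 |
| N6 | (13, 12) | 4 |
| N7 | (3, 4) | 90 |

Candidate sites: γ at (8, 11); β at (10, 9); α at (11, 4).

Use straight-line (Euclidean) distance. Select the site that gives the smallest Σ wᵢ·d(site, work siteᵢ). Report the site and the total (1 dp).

Total weighted distance at each candidate:
  γ (8, 11): total = 1533.0
  β (10, 9): total = 1712.7
  α (11, 4): total = 2206.8
Minimum is at γ with total 1533.0 km.

γ, total 1533.0 km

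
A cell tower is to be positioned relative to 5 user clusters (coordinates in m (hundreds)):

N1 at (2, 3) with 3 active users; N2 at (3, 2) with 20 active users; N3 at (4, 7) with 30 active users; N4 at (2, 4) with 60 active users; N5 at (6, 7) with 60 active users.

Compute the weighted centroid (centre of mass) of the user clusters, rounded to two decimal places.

(3.85, 5.31)

The minimiser of Σwᵢ‖p−pᵢ‖² is the weighted centroid p* = (Σwᵢpᵢ)/(Σwᵢ).
Σwᵢ = 173.
Σwᵢxᵢ = 3·2 + 20·3 + 30·4 + 60·2 + 60·6 = 666.
Σwᵢyᵢ = 3·3 + 20·2 + 30·7 + 60·4 + 60·7 = 919.
x* = 666/173 = 3.85, y* = 919/173 = 5.31.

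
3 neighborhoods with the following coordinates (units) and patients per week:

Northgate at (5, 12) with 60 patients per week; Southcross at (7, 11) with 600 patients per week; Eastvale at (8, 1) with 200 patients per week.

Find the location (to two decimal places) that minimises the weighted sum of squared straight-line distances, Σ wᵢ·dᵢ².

(7.09, 8.74)

The minimiser of Σwᵢ‖p−pᵢ‖² is the weighted centroid p* = (Σwᵢpᵢ)/(Σwᵢ).
Σwᵢ = 860.
Σwᵢxᵢ = 60·5 + 600·7 + 200·8 = 6100.
Σwᵢyᵢ = 60·12 + 600·11 + 200·1 = 7520.
x* = 6100/860 = 7.09, y* = 7520/860 = 8.74.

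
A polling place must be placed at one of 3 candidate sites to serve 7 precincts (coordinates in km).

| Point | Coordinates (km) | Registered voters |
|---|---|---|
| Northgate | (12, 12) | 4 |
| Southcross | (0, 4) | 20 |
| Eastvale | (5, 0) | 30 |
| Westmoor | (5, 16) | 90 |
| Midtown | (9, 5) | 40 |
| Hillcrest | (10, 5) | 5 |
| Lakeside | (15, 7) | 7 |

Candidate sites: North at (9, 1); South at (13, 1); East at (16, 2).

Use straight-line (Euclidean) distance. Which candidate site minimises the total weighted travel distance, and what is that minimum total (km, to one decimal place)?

Total weighted distance at each candidate:
  North (9, 1): total = 1996.2
  South (13, 1): total = 2378.4
  East (16, 2): total = 2677.3
Minimum is at North with total 1996.2 km.

North, total 1996.2 km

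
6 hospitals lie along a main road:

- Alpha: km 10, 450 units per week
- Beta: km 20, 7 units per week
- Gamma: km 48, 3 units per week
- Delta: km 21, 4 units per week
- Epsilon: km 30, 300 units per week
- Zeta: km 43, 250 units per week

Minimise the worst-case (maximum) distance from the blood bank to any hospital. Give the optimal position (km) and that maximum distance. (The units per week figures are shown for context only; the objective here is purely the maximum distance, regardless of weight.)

The 1-center on a line is the midpoint of the two extreme points: leftmost at 10, rightmost at 48.
Optimal location = (10 + 48)/2 = 29; maximum distance = (48 − 10)/2 = 19.

location 29, max distance 19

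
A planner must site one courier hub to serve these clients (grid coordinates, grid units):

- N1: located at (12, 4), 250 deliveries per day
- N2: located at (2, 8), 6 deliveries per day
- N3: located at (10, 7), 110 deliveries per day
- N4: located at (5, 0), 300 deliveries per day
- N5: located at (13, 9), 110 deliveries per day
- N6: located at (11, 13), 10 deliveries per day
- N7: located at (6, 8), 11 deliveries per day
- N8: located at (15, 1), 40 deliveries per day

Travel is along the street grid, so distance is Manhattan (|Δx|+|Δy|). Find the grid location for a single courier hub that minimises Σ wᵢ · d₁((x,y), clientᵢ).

(10, 4)

Manhattan distance separates: Σwᵢ(|x−xᵢ|+|y−yᵢ|) = Σwᵢ|x−xᵢ| + Σwᵢ|y−yᵢ|, so x and y are optimised independently as 1-D weighted medians.
Total weight W = 837; half = 418.5.
x-coordinate, sorted with cumulative weight:
  x=2 (N2, w=6) cum 6
  x=5 (N4, w=300) cum 306
  x=6 (N7, w=11) cum 317
  x=10 (N3, w=110) cum 427  ← median
  x=11 (N6, w=10) cum 437
  x=12 (N1, w=250) cum 687
  x=13 (N5, w=110) cum 797
  x=15 (N8, w=40) cum 837
⇒ x* = 10
y-coordinate, sorted with cumulative weight:
  y=0 (N4, w=300) cum 300
  y=1 (N8, w=40) cum 340
  y=4 (N1, w=250) cum 590  ← median
  y=7 (N3, w=110) cum 700
  y=8 (N2, w=6) cum 706
  y=8 (N7, w=11) cum 717
  y=9 (N5, w=110) cum 827
  y=13 (N6, w=10) cum 837
⇒ y* = 4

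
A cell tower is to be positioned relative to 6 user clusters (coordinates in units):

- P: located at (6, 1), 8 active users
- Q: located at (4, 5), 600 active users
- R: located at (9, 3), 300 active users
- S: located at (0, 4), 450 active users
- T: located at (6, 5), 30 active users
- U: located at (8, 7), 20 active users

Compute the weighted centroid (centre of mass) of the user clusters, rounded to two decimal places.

(3.90, 4.26)

The minimiser of Σwᵢ‖p−pᵢ‖² is the weighted centroid p* = (Σwᵢpᵢ)/(Σwᵢ).
Σwᵢ = 1408.
Σwᵢxᵢ = 8·6 + 600·4 + 300·9 + 450·0 + 30·6 + 20·8 = 5488.
Σwᵢyᵢ = 8·1 + 600·5 + 300·3 + 450·4 + 30·5 + 20·7 = 5998.
x* = 5488/1408 = 3.90, y* = 5998/1408 = 4.26.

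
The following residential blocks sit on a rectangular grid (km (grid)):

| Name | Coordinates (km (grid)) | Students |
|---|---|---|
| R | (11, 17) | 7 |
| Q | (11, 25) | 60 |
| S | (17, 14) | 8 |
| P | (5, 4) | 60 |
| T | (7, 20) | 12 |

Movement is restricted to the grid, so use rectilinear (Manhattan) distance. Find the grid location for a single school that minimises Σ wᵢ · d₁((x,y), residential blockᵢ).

Manhattan distance separates: Σwᵢ(|x−xᵢ|+|y−yᵢ|) = Σwᵢ|x−xᵢ| + Σwᵢ|y−yᵢ|, so x and y are optimised independently as 1-D weighted medians.
Total weight W = 147; half = 73.5.
x-coordinate, sorted with cumulative weight:
  x=5 (P, w=60) cum 60
  x=7 (T, w=12) cum 72
  x=11 (R, w=7) cum 79  ← median
  x=11 (Q, w=60) cum 139
  x=17 (S, w=8) cum 147
⇒ x* = 11
y-coordinate, sorted with cumulative weight:
  y=4 (P, w=60) cum 60
  y=14 (S, w=8) cum 68
  y=17 (R, w=7) cum 75  ← median
  y=20 (T, w=12) cum 87
  y=25 (Q, w=60) cum 147
⇒ y* = 17

(11, 17)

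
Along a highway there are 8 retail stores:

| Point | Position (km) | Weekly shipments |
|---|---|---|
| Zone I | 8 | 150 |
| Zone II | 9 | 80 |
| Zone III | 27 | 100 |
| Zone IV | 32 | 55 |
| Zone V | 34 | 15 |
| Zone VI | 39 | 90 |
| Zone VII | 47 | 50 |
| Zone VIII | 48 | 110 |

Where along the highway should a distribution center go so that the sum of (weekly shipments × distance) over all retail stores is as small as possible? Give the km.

x = 27

For a sum of weighted absolute distances on a line, the optimum is the weighted median (not the mean). Total weight W = 650; half-weight = 325.
Sort by position and accumulate weight:
  km 8 (Zone I, w=150) → cum 150
  km 9 (Zone II, w=80) → cum 230
  km 27 (Zone III, w=100) → cum 330  ≥ 325 → median here
  km 32 (Zone IV, w=55) → cum 385
  km 34 (Zone V, w=15) → cum 400
  km 39 (Zone VI, w=90) → cum 490
  km 47 (Zone VII, w=50) → cum 540
  km 48 (Zone VIII, w=110) → cum 650
Optimal location: km 27.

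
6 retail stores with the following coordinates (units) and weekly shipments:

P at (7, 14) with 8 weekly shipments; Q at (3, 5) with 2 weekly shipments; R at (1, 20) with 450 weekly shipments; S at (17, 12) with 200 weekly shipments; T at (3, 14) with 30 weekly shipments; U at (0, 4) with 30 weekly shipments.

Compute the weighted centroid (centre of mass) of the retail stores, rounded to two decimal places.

(5.56, 16.75)

The minimiser of Σwᵢ‖p−pᵢ‖² is the weighted centroid p* = (Σwᵢpᵢ)/(Σwᵢ).
Σwᵢ = 720.
Σwᵢxᵢ = 8·7 + 2·3 + 450·1 + 200·17 + 30·3 + 30·0 = 4002.
Σwᵢyᵢ = 8·14 + 2·5 + 450·20 + 200·12 + 30·14 + 30·4 = 12062.
x* = 4002/720 = 5.56, y* = 12062/720 = 16.75.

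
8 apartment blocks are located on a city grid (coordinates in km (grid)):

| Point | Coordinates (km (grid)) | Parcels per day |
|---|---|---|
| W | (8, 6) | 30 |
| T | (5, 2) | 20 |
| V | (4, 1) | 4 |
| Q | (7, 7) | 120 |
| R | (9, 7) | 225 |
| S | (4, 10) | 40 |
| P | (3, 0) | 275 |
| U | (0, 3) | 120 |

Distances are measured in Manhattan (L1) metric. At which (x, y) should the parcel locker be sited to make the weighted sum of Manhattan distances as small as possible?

(4, 3)

Manhattan distance separates: Σwᵢ(|x−xᵢ|+|y−yᵢ|) = Σwᵢ|x−xᵢ| + Σwᵢ|y−yᵢ|, so x and y are optimised independently as 1-D weighted medians.
Total weight W = 834; half = 417.
x-coordinate, sorted with cumulative weight:
  x=0 (U, w=120) cum 120
  x=3 (P, w=275) cum 395
  x=4 (V, w=4) cum 399
  x=4 (S, w=40) cum 439  ← median
  x=5 (T, w=20) cum 459
  x=7 (Q, w=120) cum 579
  x=8 (W, w=30) cum 609
  x=9 (R, w=225) cum 834
⇒ x* = 4
y-coordinate, sorted with cumulative weight:
  y=0 (P, w=275) cum 275
  y=1 (V, w=4) cum 279
  y=2 (T, w=20) cum 299
  y=3 (U, w=120) cum 419  ← median
  y=6 (W, w=30) cum 449
  y=7 (Q, w=120) cum 569
  y=7 (R, w=225) cum 794
  y=10 (S, w=40) cum 834
⇒ y* = 3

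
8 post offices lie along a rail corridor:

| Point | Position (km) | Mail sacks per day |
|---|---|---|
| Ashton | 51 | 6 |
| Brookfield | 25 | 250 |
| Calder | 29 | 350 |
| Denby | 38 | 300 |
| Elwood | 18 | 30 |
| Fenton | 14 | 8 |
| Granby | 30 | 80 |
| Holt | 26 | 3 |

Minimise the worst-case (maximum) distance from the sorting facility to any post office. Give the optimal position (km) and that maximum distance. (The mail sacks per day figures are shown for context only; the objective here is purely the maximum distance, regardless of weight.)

The 1-center on a line is the midpoint of the two extreme points: leftmost at 14, rightmost at 51.
Optimal location = (14 + 51)/2 = 32.5; maximum distance = (51 − 14)/2 = 18.5.

location 32.5, max distance 18.5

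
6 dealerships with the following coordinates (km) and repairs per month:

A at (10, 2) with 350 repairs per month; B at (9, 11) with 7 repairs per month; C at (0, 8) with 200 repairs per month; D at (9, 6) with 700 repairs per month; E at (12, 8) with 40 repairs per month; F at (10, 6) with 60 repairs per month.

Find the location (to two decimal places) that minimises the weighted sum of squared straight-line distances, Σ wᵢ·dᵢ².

The minimiser of Σwᵢ‖p−pᵢ‖² is the weighted centroid p* = (Σwᵢpᵢ)/(Σwᵢ).
Σwᵢ = 1357.
Σwᵢxᵢ = 350·10 + 7·9 + 200·0 + 700·9 + 40·12 + 60·10 = 10943.
Σwᵢyᵢ = 350·2 + 7·11 + 200·8 + 700·6 + 40·8 + 60·6 = 7257.
x* = 10943/1357 = 8.06, y* = 7257/1357 = 5.35.

(8.06, 5.35)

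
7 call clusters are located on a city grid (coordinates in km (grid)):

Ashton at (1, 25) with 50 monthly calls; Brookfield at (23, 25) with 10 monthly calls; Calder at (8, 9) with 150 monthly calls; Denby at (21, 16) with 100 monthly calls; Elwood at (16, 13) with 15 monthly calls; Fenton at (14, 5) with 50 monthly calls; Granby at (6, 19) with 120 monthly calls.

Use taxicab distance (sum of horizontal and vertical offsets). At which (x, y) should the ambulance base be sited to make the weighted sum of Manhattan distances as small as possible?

(8, 16)

Manhattan distance separates: Σwᵢ(|x−xᵢ|+|y−yᵢ|) = Σwᵢ|x−xᵢ| + Σwᵢ|y−yᵢ|, so x and y are optimised independently as 1-D weighted medians.
Total weight W = 495; half = 247.5.
x-coordinate, sorted with cumulative weight:
  x=1 (Ashton, w=50) cum 50
  x=6 (Granby, w=120) cum 170
  x=8 (Calder, w=150) cum 320  ← median
  x=14 (Fenton, w=50) cum 370
  x=16 (Elwood, w=15) cum 385
  x=21 (Denby, w=100) cum 485
  x=23 (Brookfield, w=10) cum 495
⇒ x* = 8
y-coordinate, sorted with cumulative weight:
  y=5 (Fenton, w=50) cum 50
  y=9 (Calder, w=150) cum 200
  y=13 (Elwood, w=15) cum 215
  y=16 (Denby, w=100) cum 315  ← median
  y=19 (Granby, w=120) cum 435
  y=25 (Ashton, w=50) cum 485
  y=25 (Brookfield, w=10) cum 495
⇒ y* = 16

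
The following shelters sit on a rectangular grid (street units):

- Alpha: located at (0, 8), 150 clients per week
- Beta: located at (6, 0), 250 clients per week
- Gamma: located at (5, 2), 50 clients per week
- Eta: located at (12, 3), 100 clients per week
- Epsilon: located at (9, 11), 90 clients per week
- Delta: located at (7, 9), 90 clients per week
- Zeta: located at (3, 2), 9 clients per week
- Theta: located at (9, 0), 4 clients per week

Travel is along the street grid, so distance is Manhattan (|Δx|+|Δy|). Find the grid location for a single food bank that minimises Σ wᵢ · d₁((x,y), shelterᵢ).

Manhattan distance separates: Σwᵢ(|x−xᵢ|+|y−yᵢ|) = Σwᵢ|x−xᵢ| + Σwᵢ|y−yᵢ|, so x and y are optimised independently as 1-D weighted medians.
Total weight W = 743; half = 371.5.
x-coordinate, sorted with cumulative weight:
  x=0 (Alpha, w=150) cum 150
  x=3 (Zeta, w=9) cum 159
  x=5 (Gamma, w=50) cum 209
  x=6 (Beta, w=250) cum 459  ← median
  x=7 (Delta, w=90) cum 549
  x=9 (Epsilon, w=90) cum 639
  x=9 (Theta, w=4) cum 643
  x=12 (Eta, w=100) cum 743
⇒ x* = 6
y-coordinate, sorted with cumulative weight:
  y=0 (Beta, w=250) cum 250
  y=0 (Theta, w=4) cum 254
  y=2 (Gamma, w=50) cum 304
  y=2 (Zeta, w=9) cum 313
  y=3 (Eta, w=100) cum 413  ← median
  y=8 (Alpha, w=150) cum 563
  y=9 (Delta, w=90) cum 653
  y=11 (Epsilon, w=90) cum 743
⇒ y* = 3

(6, 3)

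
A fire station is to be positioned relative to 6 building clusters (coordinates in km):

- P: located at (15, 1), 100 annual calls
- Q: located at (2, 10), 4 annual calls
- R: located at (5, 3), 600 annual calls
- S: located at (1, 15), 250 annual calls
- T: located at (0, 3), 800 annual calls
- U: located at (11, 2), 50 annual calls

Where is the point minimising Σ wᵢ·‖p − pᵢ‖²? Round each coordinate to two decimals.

(2.94, 4.54)

The minimiser of Σwᵢ‖p−pᵢ‖² is the weighted centroid p* = (Σwᵢpᵢ)/(Σwᵢ).
Σwᵢ = 1804.
Σwᵢxᵢ = 100·15 + 4·2 + 600·5 + 250·1 + 800·0 + 50·11 = 5308.
Σwᵢyᵢ = 100·1 + 4·10 + 600·3 + 250·15 + 800·3 + 50·2 = 8190.
x* = 5308/1804 = 2.94, y* = 8190/1804 = 4.54.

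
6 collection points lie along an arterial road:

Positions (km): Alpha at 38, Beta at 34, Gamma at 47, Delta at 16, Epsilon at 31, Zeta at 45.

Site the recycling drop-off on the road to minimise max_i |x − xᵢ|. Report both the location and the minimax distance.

location 31.5, max distance 15.5

The 1-center on a line is the midpoint of the two extreme points: leftmost at 16, rightmost at 47.
Optimal location = (16 + 47)/2 = 31.5; maximum distance = (47 − 16)/2 = 15.5.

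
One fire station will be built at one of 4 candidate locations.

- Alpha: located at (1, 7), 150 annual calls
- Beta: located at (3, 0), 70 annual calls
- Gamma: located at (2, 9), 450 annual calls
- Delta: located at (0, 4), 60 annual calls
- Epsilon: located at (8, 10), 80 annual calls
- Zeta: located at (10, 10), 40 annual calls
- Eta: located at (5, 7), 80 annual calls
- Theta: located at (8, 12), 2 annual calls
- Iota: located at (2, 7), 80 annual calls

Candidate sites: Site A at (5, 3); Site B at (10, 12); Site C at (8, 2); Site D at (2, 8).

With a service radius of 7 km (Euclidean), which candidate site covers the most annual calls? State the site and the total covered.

Coverage radius r = 7 km; a point is covered iff (Δx)²+(Δy)² ≤ 7² = 49.
  Site A (5, 3): covers {Alpha, Beta, Gamma, Delta, Eta, Iota} → 890
  Site B (10, 12): covers {Epsilon, Zeta, Theta} → 122
  Site C (8, 2): covers {Beta, Eta} → 150
  Site D (2, 8): covers {Alpha, Gamma, Delta, Epsilon, Eta, Iota} → 900
Maximum coverage at Site D: 900 annual calls.

Site D, covering 900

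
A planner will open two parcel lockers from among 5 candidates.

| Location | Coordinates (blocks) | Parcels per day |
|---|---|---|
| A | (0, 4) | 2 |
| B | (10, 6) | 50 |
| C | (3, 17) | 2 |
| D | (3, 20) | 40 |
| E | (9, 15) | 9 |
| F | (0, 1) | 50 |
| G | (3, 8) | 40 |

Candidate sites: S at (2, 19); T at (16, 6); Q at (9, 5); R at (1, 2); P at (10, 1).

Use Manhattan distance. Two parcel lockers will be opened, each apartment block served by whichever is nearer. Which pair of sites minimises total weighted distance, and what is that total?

{S, R}, total 1261

Evaluate every pair (each demand assigned to the nearer of the two):
  {S, R}: total = 1261
  {S, Q}: total = 1306
  {S, P}: total = 1441
  {Q, R}: total = 1450
  {R, P}: total = 1645
  {T, R}: total = 1704
  {Q, P}: total = 1946
  {S, T}: total = 1999
  {T, Q}: total = 2096
  {T, P}: total = 2557
Best pair: {S, R} with total 1261.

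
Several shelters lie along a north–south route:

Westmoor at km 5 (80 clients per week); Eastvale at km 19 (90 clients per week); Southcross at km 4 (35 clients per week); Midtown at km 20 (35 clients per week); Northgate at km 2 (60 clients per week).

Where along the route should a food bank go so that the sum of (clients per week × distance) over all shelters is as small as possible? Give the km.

x = 5

For a sum of weighted absolute distances on a line, the optimum is the weighted median (not the mean). Total weight W = 300; half-weight = 150.
Sort by position and accumulate weight:
  km 2 (Northgate, w=60) → cum 60
  km 4 (Southcross, w=35) → cum 95
  km 5 (Westmoor, w=80) → cum 175  ≥ 150 → median here
  km 19 (Eastvale, w=90) → cum 265
  km 20 (Midtown, w=35) → cum 300
Optimal location: km 5.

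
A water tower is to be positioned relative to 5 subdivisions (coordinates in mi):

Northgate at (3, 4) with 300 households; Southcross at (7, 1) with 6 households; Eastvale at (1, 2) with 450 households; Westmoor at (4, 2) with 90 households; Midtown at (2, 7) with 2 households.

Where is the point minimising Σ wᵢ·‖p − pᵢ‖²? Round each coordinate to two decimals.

The minimiser of Σwᵢ‖p−pᵢ‖² is the weighted centroid p* = (Σwᵢpᵢ)/(Σwᵢ).
Σwᵢ = 848.
Σwᵢxᵢ = 300·3 + 6·7 + 450·1 + 90·4 + 2·2 = 1756.
Σwᵢyᵢ = 300·4 + 6·1 + 450·2 + 90·2 + 2·7 = 2300.
x* = 1756/848 = 2.07, y* = 2300/848 = 2.71.

(2.07, 2.71)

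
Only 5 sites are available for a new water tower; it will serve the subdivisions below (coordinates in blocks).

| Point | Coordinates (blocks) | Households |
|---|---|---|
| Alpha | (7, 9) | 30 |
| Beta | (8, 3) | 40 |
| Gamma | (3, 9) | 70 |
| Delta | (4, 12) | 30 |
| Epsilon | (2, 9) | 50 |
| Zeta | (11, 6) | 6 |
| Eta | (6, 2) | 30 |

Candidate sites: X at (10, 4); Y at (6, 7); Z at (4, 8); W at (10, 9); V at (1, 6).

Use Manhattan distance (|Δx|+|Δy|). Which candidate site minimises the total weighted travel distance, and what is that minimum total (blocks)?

Z, total 1184 blocks

Total weighted distance at each candidate:
  X (10, 4): total = 2468
  Y (6, 7): total = 1376
  Z (4, 8): total = 1184
  W (10, 9): total = 1924
  V (1, 6): total = 1820
Minimum is at Z with total 1184 blocks.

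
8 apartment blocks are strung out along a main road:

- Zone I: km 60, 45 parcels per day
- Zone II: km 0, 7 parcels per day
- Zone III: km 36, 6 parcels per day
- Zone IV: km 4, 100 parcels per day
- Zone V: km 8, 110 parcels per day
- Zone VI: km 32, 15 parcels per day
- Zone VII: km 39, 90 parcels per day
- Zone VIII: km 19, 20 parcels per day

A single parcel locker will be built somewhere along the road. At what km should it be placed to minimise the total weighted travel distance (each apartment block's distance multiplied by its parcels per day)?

x = 8

For a sum of weighted absolute distances on a line, the optimum is the weighted median (not the mean). Total weight W = 393; half-weight = 196.5.
Sort by position and accumulate weight:
  km 0 (Zone II, w=7) → cum 7
  km 4 (Zone IV, w=100) → cum 107
  km 8 (Zone V, w=110) → cum 217  ≥ 196.5 → median here
  km 19 (Zone VIII, w=20) → cum 237
  km 32 (Zone VI, w=15) → cum 252
  km 36 (Zone III, w=6) → cum 258
  km 39 (Zone VII, w=90) → cum 348
  km 60 (Zone I, w=45) → cum 393
Optimal location: km 8.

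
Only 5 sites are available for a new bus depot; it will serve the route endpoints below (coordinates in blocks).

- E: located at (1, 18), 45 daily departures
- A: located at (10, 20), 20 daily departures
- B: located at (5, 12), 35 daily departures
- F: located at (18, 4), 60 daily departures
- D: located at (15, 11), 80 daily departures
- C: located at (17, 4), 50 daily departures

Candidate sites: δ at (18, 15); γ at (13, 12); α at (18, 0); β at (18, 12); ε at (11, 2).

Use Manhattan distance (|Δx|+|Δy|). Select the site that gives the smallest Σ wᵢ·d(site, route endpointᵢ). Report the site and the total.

γ, total 2930 blocks

Total weighted distance at each candidate:
  δ (18, 15): total = 3540
  γ (13, 12): total = 2930
  α (18, 0): total = 4620
  β (18, 12): total = 3060
  ε (11, 2): total = 4090
Minimum is at γ with total 2930 blocks.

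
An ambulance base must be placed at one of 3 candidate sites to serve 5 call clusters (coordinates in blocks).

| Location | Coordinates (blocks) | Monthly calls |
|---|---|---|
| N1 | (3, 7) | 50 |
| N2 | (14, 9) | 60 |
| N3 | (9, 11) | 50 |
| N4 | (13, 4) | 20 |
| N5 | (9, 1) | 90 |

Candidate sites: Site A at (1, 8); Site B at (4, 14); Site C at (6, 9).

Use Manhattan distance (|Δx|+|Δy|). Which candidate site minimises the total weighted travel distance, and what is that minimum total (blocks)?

Site C, total 2210 blocks

Total weighted distance at each candidate:
  Site A (1, 8): total = 3210
  Site B (4, 14): total = 3700
  Site C (6, 9): total = 2210
Minimum is at Site C with total 2210 blocks.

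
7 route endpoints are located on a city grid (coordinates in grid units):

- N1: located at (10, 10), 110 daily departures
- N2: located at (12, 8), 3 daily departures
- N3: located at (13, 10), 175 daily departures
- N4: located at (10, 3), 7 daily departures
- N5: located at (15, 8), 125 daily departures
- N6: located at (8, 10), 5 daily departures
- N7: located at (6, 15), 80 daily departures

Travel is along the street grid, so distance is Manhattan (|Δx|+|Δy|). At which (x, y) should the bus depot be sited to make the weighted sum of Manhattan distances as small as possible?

(13, 10)

Manhattan distance separates: Σwᵢ(|x−xᵢ|+|y−yᵢ|) = Σwᵢ|x−xᵢ| + Σwᵢ|y−yᵢ|, so x and y are optimised independently as 1-D weighted medians.
Total weight W = 505; half = 252.5.
x-coordinate, sorted with cumulative weight:
  x=6 (N7, w=80) cum 80
  x=8 (N6, w=5) cum 85
  x=10 (N1, w=110) cum 195
  x=10 (N4, w=7) cum 202
  x=12 (N2, w=3) cum 205
  x=13 (N3, w=175) cum 380  ← median
  x=15 (N5, w=125) cum 505
⇒ x* = 13
y-coordinate, sorted with cumulative weight:
  y=3 (N4, w=7) cum 7
  y=8 (N2, w=3) cum 10
  y=8 (N5, w=125) cum 135
  y=10 (N1, w=110) cum 245
  y=10 (N3, w=175) cum 420  ← median
  y=10 (N6, w=5) cum 425
  y=15 (N7, w=80) cum 505
⇒ y* = 10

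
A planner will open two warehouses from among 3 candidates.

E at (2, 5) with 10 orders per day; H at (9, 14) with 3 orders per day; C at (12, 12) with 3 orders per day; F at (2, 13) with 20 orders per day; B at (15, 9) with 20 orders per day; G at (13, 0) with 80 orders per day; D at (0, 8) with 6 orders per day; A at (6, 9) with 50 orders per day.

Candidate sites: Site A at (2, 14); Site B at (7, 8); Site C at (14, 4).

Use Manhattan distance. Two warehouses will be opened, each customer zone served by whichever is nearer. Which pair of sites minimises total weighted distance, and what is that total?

Evaluate every pair (each demand assigned to the nearer of the two):
  {Site B, Site C}: total = 993
  {Site A, Site C}: total = 1179
  {Site A, Site B}: total = 1590
Best pair: {Site B, Site C} with total 993.

{Site B, Site C}, total 993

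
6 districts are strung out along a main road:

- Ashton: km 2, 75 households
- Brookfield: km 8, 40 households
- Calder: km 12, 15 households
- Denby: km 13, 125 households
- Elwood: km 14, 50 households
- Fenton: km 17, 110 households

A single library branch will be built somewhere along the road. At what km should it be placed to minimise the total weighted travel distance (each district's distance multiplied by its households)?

x = 13

For a sum of weighted absolute distances on a line, the optimum is the weighted median (not the mean). Total weight W = 415; half-weight = 207.5.
Sort by position and accumulate weight:
  km 2 (Ashton, w=75) → cum 75
  km 8 (Brookfield, w=40) → cum 115
  km 12 (Calder, w=15) → cum 130
  km 13 (Denby, w=125) → cum 255  ≥ 207.5 → median here
  km 14 (Elwood, w=50) → cum 305
  km 17 (Fenton, w=110) → cum 415
Optimal location: km 13.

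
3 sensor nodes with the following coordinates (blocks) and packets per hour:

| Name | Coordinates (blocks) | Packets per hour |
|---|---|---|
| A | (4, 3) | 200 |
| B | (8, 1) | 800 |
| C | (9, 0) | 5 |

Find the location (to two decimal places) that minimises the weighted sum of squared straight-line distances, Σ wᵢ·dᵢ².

The minimiser of Σwᵢ‖p−pᵢ‖² is the weighted centroid p* = (Σwᵢpᵢ)/(Σwᵢ).
Σwᵢ = 1005.
Σwᵢxᵢ = 200·4 + 800·8 + 5·9 = 7245.
Σwᵢyᵢ = 200·3 + 800·1 + 5·0 = 1400.
x* = 7245/1005 = 7.21, y* = 1400/1005 = 1.39.

(7.21, 1.39)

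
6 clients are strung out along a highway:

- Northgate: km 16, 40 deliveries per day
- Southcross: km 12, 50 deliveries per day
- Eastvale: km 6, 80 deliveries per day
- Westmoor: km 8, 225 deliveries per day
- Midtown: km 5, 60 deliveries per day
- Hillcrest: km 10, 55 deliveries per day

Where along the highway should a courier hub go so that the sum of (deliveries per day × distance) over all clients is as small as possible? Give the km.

For a sum of weighted absolute distances on a line, the optimum is the weighted median (not the mean). Total weight W = 510; half-weight = 255.
Sort by position and accumulate weight:
  km 5 (Midtown, w=60) → cum 60
  km 6 (Eastvale, w=80) → cum 140
  km 8 (Westmoor, w=225) → cum 365  ≥ 255 → median here
  km 10 (Hillcrest, w=55) → cum 420
  km 12 (Southcross, w=50) → cum 470
  km 16 (Northgate, w=40) → cum 510
Optimal location: km 8.

x = 8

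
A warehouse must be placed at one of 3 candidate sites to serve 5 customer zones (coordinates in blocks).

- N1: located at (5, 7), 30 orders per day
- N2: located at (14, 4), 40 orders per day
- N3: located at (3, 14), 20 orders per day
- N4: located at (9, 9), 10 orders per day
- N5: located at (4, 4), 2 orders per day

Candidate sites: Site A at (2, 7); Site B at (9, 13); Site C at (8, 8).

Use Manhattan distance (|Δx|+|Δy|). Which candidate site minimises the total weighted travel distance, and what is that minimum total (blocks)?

Site C, total 776 blocks

Total weighted distance at each candidate:
  Site A (2, 7): total = 950
  Site B (9, 13): total = 1068
  Site C (8, 8): total = 776
Minimum is at Site C with total 776 blocks.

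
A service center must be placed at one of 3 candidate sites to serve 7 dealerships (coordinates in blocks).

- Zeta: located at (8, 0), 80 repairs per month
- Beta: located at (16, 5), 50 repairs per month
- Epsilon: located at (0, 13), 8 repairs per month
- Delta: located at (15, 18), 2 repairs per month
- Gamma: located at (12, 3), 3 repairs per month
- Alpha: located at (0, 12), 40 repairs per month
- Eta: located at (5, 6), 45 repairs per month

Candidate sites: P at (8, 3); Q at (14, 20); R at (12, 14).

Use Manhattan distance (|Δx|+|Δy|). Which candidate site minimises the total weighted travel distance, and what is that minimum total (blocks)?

P, total 1890 blocks

Total weighted distance at each candidate:
  P (8, 3): total = 1890
  Q (14, 20): total = 5076
  R (12, 14): total = 3476
Minimum is at P with total 1890 blocks.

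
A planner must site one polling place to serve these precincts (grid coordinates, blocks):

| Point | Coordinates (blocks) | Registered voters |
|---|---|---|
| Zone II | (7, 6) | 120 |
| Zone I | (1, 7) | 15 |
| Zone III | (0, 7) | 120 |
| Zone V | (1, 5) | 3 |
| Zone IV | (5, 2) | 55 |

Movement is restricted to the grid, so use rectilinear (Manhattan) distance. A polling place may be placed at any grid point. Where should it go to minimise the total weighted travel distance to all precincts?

(5, 6)

Manhattan distance separates: Σwᵢ(|x−xᵢ|+|y−yᵢ|) = Σwᵢ|x−xᵢ| + Σwᵢ|y−yᵢ|, so x and y are optimised independently as 1-D weighted medians.
Total weight W = 313; half = 156.5.
x-coordinate, sorted with cumulative weight:
  x=0 (Zone III, w=120) cum 120
  x=1 (Zone I, w=15) cum 135
  x=1 (Zone V, w=3) cum 138
  x=5 (Zone IV, w=55) cum 193  ← median
  x=7 (Zone II, w=120) cum 313
⇒ x* = 5
y-coordinate, sorted with cumulative weight:
  y=2 (Zone IV, w=55) cum 55
  y=5 (Zone V, w=3) cum 58
  y=6 (Zone II, w=120) cum 178  ← median
  y=7 (Zone I, w=15) cum 193
  y=7 (Zone III, w=120) cum 313
⇒ y* = 6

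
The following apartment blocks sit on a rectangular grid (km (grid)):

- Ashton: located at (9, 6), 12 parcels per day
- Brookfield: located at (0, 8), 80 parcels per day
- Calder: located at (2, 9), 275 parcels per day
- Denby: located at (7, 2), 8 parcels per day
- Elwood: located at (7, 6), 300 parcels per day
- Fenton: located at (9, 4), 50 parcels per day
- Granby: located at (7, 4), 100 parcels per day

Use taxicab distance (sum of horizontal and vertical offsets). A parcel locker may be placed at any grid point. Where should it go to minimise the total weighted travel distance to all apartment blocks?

(7, 6)

Manhattan distance separates: Σwᵢ(|x−xᵢ|+|y−yᵢ|) = Σwᵢ|x−xᵢ| + Σwᵢ|y−yᵢ|, so x and y are optimised independently as 1-D weighted medians.
Total weight W = 825; half = 412.5.
x-coordinate, sorted with cumulative weight:
  x=0 (Brookfield, w=80) cum 80
  x=2 (Calder, w=275) cum 355
  x=7 (Denby, w=8) cum 363
  x=7 (Elwood, w=300) cum 663  ← median
  x=7 (Granby, w=100) cum 763
  x=9 (Ashton, w=12) cum 775
  x=9 (Fenton, w=50) cum 825
⇒ x* = 7
y-coordinate, sorted with cumulative weight:
  y=2 (Denby, w=8) cum 8
  y=4 (Fenton, w=50) cum 58
  y=4 (Granby, w=100) cum 158
  y=6 (Ashton, w=12) cum 170
  y=6 (Elwood, w=300) cum 470  ← median
  y=8 (Brookfield, w=80) cum 550
  y=9 (Calder, w=275) cum 825
⇒ y* = 6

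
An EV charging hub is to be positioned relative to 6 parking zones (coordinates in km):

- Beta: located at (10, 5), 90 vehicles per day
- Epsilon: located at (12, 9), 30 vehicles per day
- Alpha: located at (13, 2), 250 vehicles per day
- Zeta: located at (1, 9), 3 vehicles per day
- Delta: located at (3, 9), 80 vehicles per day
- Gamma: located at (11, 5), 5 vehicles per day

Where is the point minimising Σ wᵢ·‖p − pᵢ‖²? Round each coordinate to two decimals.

The minimiser of Σwᵢ‖p−pᵢ‖² is the weighted centroid p* = (Σwᵢpᵢ)/(Σwᵢ).
Σwᵢ = 458.
Σwᵢxᵢ = 90·10 + 30·12 + 250·13 + 3·1 + 80·3 + 5·11 = 4808.
Σwᵢyᵢ = 90·5 + 30·9 + 250·2 + 3·9 + 80·9 + 5·5 = 1992.
x* = 4808/458 = 10.50, y* = 1992/458 = 4.35.

(10.50, 4.35)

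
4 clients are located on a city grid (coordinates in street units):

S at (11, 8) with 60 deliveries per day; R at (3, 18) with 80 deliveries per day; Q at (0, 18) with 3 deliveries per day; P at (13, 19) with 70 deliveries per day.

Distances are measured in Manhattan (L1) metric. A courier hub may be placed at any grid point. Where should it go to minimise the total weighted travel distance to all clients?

Manhattan distance separates: Σwᵢ(|x−xᵢ|+|y−yᵢ|) = Σwᵢ|x−xᵢ| + Σwᵢ|y−yᵢ|, so x and y are optimised independently as 1-D weighted medians.
Total weight W = 213; half = 106.5.
x-coordinate, sorted with cumulative weight:
  x=0 (Q, w=3) cum 3
  x=3 (R, w=80) cum 83
  x=11 (S, w=60) cum 143  ← median
  x=13 (P, w=70) cum 213
⇒ x* = 11
y-coordinate, sorted with cumulative weight:
  y=8 (S, w=60) cum 60
  y=18 (R, w=80) cum 140  ← median
  y=18 (Q, w=3) cum 143
  y=19 (P, w=70) cum 213
⇒ y* = 18

(11, 18)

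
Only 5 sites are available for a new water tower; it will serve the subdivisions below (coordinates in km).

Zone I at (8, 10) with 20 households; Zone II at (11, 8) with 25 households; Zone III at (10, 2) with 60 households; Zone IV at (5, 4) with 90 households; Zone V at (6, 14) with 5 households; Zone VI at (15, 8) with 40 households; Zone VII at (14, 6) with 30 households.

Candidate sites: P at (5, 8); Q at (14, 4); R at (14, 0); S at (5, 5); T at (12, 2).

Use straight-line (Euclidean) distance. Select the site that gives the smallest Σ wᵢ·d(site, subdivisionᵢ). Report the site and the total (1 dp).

S, total 1458.7 km

Total weighted distance at each candidate:
  P (5, 8): total = 1757.7
  Q (14, 4): total = 1662.0
  R (14, 0): total = 2184.7
  S (5, 5): total = 1458.7
  T (12, 2): total = 1575.7
Minimum is at S with total 1458.7 km.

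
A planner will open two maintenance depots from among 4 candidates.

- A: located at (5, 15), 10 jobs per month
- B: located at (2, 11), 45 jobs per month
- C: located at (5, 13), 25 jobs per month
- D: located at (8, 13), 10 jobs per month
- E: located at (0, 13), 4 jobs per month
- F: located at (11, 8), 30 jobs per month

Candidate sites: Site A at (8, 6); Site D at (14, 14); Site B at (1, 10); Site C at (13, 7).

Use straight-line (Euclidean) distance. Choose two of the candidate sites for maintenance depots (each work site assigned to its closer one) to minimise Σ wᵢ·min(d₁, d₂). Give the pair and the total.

Evaluate every pair (each demand assigned to the nearer of the two):
  {Site B, Site C}: total = 408.6
  {Site A, Site B}: total = 443.5
  {Site D, Site B}: total = 527.4
  {Site A, Site C}: total = 816.3
  {Site A, Site D}: total = 843.9
  {Site D, Site C}: total = 1027.7
Best pair: {Site B, Site C} with total 408.6.

{Site B, Site C}, total 408.6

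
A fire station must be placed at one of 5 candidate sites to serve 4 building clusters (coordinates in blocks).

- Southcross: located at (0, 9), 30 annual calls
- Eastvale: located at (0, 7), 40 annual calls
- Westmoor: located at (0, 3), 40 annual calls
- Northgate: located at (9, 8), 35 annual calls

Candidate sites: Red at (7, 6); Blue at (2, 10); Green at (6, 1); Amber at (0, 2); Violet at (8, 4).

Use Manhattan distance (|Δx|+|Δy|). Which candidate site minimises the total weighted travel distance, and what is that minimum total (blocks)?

Total weighted distance at each candidate:
  Red (7, 6): total = 1160
  Blue (2, 10): total = 965
  Green (6, 1): total = 1570
  Amber (0, 2): total = 975
  Violet (8, 4): total = 1365
Minimum is at Blue with total 965 blocks.

Blue, total 965 blocks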